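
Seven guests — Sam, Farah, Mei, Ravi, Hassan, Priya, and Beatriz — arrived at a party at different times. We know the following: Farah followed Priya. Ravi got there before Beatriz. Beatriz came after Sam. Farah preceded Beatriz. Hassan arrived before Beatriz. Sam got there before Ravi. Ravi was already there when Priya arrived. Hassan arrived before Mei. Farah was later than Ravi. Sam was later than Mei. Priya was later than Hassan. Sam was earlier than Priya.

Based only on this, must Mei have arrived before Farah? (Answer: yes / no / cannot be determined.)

yes

Chain the constraints: Mei → Sam → Ravi → Farah. Each link is directly stated, so Mei comes before Farah.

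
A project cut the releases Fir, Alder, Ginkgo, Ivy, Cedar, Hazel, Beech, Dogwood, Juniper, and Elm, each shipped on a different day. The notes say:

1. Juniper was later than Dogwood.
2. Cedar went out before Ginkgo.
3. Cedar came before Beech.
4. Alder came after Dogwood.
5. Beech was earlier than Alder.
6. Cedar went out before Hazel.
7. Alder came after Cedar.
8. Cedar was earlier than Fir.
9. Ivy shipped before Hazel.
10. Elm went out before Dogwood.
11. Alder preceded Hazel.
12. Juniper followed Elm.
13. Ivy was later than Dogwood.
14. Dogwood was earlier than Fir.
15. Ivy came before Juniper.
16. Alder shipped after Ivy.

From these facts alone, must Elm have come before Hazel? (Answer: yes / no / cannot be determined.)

yes

Chain the constraints: Elm → Dogwood → Alder → Hazel. Each link is directly stated, so Elm comes before Hazel.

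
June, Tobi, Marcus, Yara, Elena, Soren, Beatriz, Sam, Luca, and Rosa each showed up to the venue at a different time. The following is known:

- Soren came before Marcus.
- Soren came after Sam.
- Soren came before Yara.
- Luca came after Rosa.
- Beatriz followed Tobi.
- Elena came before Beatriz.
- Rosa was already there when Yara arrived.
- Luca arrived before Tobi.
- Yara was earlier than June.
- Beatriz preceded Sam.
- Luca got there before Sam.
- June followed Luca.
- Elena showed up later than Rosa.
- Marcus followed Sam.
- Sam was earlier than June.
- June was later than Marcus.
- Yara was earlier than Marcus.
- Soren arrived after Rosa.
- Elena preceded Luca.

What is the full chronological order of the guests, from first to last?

Rosa, Elena, Luca, Tobi, Beatriz, Sam, Soren, Yara, Marcus, June

The constraints fix every adjacent pair, so only one ordering works:
Rosa → Elena → Luca → Tobi → Beatriz → Sam → Soren → Yara → Marcus → June.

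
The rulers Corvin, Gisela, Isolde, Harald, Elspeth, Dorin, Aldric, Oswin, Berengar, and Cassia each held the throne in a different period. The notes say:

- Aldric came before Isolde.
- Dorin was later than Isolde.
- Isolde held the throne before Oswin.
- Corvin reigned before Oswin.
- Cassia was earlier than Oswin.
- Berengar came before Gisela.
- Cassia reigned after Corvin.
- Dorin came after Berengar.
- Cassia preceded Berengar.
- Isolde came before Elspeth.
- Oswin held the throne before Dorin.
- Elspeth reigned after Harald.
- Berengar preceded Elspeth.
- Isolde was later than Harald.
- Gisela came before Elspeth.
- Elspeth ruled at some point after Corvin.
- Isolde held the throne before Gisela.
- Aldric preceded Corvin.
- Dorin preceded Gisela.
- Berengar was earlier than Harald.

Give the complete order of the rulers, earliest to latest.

Aldric, Corvin, Cassia, Berengar, Harald, Isolde, Oswin, Dorin, Gisela, Elspeth

The constraints fix every adjacent pair, so only one ordering works:
Aldric → Corvin → Cassia → Berengar → Harald → Isolde → Oswin → Dorin → Gisela → Elspeth.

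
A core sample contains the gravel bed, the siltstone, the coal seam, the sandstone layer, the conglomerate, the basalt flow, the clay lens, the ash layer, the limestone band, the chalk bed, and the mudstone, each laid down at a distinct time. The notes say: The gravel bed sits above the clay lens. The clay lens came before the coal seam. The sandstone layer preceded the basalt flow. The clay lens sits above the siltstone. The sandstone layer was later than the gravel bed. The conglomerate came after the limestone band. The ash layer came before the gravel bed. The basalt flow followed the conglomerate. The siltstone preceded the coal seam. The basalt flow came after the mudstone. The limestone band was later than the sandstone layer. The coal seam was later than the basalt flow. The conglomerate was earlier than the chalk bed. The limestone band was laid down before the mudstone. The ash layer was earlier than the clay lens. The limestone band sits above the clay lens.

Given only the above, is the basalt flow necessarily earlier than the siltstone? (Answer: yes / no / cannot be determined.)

no

Tracing the constraints gives the siltstone → the clay lens → the limestone band → the mudstone → the basalt flow, so the siltstone must come before the basalt flow.
That means the basalt flow cannot be before the siltstone.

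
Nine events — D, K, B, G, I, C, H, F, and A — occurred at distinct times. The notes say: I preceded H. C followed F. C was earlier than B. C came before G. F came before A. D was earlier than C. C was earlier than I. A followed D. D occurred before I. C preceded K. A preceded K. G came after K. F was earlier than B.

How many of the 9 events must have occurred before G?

Directly stated before G: C and K.
A reaches G via A → K → G.
D reaches G via D → C → G.
F reaches G via F → C → G.
That's A, C, D, F, and K — 5 in all.

5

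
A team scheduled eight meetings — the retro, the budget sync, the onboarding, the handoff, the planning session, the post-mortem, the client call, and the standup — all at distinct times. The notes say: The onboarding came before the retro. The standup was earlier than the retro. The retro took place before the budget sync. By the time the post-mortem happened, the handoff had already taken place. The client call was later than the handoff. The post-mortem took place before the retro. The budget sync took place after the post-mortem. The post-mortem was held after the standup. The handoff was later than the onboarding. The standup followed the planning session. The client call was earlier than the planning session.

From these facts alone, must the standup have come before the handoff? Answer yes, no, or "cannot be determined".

Tracing the constraints gives the handoff → the client call → the planning session → the standup, so the handoff must come before the standup.
That means the standup cannot be before the handoff.

no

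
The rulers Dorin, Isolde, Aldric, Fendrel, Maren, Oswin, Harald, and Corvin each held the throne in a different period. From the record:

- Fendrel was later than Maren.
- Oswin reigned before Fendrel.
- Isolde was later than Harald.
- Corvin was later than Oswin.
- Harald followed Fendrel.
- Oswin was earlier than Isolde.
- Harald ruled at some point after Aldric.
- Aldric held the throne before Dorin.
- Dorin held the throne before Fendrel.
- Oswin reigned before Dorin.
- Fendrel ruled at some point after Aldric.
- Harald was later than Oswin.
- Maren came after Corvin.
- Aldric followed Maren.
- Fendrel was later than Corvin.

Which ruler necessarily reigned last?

Isolde

Every other ruler has a chain of constraints placing them before Isolde, so Isolde is last.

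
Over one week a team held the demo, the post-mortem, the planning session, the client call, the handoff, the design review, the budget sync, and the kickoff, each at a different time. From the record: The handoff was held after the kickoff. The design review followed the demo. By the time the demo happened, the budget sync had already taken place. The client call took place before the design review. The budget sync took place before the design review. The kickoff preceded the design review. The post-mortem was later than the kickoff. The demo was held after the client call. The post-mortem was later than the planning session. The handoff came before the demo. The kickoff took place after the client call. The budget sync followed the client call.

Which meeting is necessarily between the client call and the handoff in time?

Tracing the constraints gives the client call → the kickoff → the handoff, so the kickoff sits after the client call and before the handoff.
No other meeting is forced both after the client call and before the handoff.

the kickoff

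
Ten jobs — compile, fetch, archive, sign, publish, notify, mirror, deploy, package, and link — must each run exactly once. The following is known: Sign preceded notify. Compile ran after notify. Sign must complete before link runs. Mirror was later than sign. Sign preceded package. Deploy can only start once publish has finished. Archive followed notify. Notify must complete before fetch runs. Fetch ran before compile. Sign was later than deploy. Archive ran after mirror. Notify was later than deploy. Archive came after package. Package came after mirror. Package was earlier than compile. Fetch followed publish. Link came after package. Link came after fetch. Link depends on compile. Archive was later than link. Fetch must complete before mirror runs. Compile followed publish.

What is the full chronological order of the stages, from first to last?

The constraints fix every adjacent pair, so only one ordering works:
publish → deploy → sign → notify → fetch → mirror → package → compile → link → archive.

publish, deploy, sign, notify, fetch, mirror, package, compile, link, archive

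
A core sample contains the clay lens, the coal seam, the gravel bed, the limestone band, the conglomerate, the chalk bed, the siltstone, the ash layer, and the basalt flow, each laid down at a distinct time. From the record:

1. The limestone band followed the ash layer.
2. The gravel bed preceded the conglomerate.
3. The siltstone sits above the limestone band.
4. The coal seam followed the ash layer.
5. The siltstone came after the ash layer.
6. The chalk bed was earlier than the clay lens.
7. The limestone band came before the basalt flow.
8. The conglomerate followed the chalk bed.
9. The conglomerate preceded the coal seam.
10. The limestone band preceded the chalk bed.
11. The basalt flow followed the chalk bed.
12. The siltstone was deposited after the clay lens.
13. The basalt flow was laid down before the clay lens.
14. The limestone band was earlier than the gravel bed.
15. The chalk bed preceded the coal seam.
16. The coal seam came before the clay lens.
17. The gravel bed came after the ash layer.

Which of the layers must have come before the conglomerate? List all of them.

Directly stated before the conglomerate: the chalk bed and the gravel bed.
The ash layer reaches the conglomerate via the ash layer → the gravel bed → the conglomerate.
The limestone band reaches the conglomerate via the limestone band → the gravel bed → the conglomerate.

the ash layer, the chalk bed, the gravel bed, the limestone band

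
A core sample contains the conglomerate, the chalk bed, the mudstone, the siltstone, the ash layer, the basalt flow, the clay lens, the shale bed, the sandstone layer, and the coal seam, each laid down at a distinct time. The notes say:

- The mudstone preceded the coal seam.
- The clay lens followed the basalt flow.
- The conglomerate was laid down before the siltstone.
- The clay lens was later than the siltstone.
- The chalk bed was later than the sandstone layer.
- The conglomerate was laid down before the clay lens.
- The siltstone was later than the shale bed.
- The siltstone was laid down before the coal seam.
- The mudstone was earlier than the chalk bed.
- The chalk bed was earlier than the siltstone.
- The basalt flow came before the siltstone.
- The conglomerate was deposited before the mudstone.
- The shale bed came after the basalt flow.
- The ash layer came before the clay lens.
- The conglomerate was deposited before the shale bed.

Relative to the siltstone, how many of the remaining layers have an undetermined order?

Forced before the siltstone: the basalt flow, the chalk bed, the conglomerate, the mudstone, the sandstone layer, and the shale bed; forced after the siltstone: the clay lens and the coal seam.
That leaves the ash layer with no forced order relative to the siltstone — 1.

1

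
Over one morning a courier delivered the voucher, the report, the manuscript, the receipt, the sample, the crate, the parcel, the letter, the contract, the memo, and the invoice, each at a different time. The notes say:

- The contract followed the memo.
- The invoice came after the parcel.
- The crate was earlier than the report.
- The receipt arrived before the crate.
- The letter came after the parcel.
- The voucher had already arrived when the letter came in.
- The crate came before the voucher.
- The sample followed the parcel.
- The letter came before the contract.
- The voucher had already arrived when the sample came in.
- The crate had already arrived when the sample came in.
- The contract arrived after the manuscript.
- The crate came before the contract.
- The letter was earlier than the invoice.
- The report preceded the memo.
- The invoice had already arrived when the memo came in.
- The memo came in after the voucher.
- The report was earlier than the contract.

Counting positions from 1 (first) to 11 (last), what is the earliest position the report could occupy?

The crate and the receipt must both come before the report — 2 forced predecessors.
Nothing else is forced ahead of the report, so its earliest slot is position 2 + 1 = 3.

3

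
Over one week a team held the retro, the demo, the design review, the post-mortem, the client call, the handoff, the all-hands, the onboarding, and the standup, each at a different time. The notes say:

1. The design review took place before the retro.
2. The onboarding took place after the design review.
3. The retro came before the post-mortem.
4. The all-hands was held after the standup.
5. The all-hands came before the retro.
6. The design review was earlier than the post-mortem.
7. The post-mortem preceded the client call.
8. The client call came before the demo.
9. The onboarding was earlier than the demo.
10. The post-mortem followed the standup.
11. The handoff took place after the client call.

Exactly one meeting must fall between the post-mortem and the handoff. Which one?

the client call

Tracing the constraints gives the post-mortem → the client call → the handoff, so the client call sits after the post-mortem and before the handoff.
No other meeting is forced both after the post-mortem and before the handoff.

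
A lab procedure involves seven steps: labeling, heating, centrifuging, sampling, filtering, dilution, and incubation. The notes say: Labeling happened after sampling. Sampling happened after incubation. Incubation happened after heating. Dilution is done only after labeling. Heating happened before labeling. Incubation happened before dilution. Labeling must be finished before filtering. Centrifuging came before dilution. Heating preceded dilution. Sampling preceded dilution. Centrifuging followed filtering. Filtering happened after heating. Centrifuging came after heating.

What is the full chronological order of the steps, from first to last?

The constraints fix every adjacent pair, so only one ordering works:
heating → incubation → sampling → labeling → filtering → centrifuging → dilution.

heating, incubation, sampling, labeling, filtering, centrifuging, dilution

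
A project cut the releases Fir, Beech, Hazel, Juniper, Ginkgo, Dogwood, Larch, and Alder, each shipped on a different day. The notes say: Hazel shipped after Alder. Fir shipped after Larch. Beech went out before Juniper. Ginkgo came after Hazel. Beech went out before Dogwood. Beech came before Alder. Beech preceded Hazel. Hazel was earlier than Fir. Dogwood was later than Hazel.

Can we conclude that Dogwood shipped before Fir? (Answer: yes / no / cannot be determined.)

cannot be determined

No chain of stated constraints runs from Dogwood to Fir, and none runs from Fir to Dogwood either.
So the relative order of Dogwood and Fir is not fixed by the given facts.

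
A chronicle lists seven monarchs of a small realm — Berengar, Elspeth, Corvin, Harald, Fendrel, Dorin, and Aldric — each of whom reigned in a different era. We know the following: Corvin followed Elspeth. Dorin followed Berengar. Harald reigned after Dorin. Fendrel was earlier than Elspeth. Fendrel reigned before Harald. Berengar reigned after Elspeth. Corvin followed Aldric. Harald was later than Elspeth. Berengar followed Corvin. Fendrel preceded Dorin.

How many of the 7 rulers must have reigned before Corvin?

3

Directly stated before Corvin: Aldric and Elspeth.
Fendrel reaches Corvin via Fendrel → Elspeth → Corvin.
That's Aldric, Elspeth, and Fendrel — 3 in all.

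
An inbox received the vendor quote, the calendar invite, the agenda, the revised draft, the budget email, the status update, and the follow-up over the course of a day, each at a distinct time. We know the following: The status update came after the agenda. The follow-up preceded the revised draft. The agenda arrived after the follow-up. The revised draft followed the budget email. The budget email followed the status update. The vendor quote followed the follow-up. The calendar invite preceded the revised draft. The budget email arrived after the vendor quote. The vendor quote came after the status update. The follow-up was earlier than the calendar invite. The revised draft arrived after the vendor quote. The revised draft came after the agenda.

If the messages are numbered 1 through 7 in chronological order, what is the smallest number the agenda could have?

The follow-up must come before the agenda — 1 forced predecessor.
Nothing else is forced ahead of the agenda, so its earliest slot is position 1 + 1 = 2.

2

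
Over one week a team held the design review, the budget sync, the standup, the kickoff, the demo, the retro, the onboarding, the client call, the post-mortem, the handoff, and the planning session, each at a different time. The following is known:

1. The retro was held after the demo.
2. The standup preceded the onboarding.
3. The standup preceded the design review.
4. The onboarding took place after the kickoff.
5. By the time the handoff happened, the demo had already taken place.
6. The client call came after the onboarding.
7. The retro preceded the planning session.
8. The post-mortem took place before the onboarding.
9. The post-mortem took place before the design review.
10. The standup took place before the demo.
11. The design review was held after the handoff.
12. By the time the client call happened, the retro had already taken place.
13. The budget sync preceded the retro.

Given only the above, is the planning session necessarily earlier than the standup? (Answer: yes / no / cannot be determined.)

Tracing the constraints gives the standup → the demo → the retro → the planning session, so the standup must come before the planning session.
That means the planning session cannot be before the standup.

no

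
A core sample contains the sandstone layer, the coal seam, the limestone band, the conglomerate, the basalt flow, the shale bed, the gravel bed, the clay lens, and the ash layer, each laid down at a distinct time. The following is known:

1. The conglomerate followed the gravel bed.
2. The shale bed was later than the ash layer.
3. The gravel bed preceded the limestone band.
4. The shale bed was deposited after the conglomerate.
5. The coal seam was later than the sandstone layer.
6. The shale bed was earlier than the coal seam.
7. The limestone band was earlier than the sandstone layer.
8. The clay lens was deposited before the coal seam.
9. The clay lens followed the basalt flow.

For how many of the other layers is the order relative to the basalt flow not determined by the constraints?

6

Forced after the basalt flow: the clay lens and the coal seam.
That leaves the ash layer, the conglomerate, the gravel bed, the limestone band, the sandstone layer, and the shale bed with no forced order relative to the basalt flow — 6.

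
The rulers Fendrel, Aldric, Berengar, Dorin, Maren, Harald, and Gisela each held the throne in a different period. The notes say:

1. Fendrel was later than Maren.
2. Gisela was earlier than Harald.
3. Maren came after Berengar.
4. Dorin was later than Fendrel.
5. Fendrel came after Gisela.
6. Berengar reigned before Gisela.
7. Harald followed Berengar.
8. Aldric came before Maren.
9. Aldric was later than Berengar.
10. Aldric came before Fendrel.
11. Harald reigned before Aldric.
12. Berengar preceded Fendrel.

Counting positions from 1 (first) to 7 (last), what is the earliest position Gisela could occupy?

2

Berengar must come before Gisela — 1 forced predecessor.
Nothing else is forced ahead of Gisela, so their earliest slot is position 1 + 1 = 2.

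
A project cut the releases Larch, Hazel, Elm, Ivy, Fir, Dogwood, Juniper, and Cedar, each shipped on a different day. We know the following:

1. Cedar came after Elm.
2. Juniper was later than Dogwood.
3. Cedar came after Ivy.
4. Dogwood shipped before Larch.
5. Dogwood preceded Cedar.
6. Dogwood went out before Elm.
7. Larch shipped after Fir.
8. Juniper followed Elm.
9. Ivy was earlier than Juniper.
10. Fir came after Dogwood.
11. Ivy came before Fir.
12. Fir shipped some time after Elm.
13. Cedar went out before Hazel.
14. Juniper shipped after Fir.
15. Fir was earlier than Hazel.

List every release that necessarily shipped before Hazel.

Cedar, Dogwood, Elm, Fir, Ivy

Directly stated before Hazel: Cedar and Fir.
Dogwood reaches Hazel via Dogwood → Cedar → Hazel.
Elm reaches Hazel via Elm → Fir → Hazel.
Ivy reaches Hazel via Ivy → Cedar → Hazel.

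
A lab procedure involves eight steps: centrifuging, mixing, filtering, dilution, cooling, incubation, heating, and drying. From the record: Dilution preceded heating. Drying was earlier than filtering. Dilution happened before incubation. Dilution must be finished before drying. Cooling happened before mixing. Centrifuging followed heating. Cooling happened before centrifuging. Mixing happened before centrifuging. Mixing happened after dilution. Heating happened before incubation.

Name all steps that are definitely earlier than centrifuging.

cooling, dilution, heating, mixing

Directly stated before centrifuging: cooling, heating, and mixing.
Dilution reaches centrifuging via dilution → heating → centrifuging.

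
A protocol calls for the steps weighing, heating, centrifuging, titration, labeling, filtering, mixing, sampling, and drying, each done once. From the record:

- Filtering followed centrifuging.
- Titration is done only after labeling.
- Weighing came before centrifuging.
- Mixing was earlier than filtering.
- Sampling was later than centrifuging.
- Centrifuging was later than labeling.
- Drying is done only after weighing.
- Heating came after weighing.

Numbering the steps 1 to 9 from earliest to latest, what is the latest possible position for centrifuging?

7

Centrifuging must come before filtering and sampling — 2 steps forced after it.
Everything else can be placed before centrifuging in some valid order, so centrifuging can sit as late as position 9 − 2 = 7.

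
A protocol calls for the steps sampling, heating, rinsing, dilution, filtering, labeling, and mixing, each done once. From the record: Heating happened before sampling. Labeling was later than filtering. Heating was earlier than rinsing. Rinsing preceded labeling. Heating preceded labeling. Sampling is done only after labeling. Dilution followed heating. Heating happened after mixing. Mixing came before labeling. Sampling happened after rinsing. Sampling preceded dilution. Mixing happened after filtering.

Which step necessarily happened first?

filtering

Filtering has a chain of constraints placing it before every other step, so filtering must be first.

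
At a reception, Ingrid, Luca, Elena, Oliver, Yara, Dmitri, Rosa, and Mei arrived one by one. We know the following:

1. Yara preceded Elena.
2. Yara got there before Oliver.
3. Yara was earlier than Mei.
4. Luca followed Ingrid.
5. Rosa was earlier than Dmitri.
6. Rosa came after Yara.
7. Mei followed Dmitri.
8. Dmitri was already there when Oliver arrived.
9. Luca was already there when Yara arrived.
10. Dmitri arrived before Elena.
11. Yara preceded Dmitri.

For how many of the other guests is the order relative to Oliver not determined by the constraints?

2

Forced before Oliver: Dmitri, Ingrid, Luca, Rosa, and Yara.
That leaves Elena and Mei with no forced order relative to Oliver — 2.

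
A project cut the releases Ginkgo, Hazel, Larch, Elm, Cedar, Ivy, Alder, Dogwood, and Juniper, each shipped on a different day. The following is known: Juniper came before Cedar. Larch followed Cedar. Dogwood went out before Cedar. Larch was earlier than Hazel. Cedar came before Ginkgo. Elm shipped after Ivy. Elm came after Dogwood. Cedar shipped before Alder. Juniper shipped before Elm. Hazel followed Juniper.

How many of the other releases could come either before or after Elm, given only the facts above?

5

Forced before Elm: Dogwood, Ivy, and Juniper.
That leaves Alder, Cedar, Ginkgo, Hazel, and Larch with no forced order relative to Elm — 5.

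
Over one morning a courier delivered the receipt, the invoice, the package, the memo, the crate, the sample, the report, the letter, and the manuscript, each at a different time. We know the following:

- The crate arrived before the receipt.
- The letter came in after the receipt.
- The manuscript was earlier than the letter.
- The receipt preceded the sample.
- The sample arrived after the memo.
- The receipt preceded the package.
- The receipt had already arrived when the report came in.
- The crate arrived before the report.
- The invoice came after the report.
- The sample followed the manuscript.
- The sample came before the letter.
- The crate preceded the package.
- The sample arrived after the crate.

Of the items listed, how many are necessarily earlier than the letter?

Directly stated before the letter: the manuscript, the receipt, and the sample.
The crate reaches the letter via the crate → the sample → the letter.
The memo reaches the letter via the memo → the sample → the letter.
That's the crate, the manuscript, the memo, the receipt, and the sample — 5 in all.

5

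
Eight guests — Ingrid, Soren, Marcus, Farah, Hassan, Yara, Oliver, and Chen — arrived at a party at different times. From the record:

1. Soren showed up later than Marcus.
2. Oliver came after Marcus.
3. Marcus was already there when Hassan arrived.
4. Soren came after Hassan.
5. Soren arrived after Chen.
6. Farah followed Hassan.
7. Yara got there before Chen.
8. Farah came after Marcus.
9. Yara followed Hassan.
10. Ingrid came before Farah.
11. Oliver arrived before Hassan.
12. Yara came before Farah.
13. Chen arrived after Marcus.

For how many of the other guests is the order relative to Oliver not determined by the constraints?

1

Forced before Oliver: Marcus; forced after Oliver: Chen, Farah, Hassan, Soren, and Yara.
That leaves Ingrid with no forced order relative to Oliver — 1.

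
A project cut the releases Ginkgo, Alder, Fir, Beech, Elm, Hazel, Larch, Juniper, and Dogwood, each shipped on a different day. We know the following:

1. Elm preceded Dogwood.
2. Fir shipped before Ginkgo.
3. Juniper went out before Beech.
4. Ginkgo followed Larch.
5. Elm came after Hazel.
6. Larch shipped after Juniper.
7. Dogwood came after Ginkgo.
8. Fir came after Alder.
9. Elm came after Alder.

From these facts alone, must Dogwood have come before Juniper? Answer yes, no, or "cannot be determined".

no

Tracing the constraints gives Juniper → Larch → Ginkgo → Dogwood, so Juniper must come before Dogwood.
That means Dogwood cannot be before Juniper.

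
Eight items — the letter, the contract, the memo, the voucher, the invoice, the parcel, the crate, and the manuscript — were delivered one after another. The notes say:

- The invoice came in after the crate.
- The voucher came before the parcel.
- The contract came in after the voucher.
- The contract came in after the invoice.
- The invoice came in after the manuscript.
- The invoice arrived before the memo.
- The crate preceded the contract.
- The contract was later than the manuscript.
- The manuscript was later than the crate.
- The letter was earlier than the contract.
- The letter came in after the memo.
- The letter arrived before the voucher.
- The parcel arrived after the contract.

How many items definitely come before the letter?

4

Directly stated before the letter: the memo.
The crate reaches the letter via the crate → the invoice → the memo → the letter.
The invoice reaches the letter via the invoice → the memo → the letter.
The manuscript reaches the letter via the manuscript → the invoice → the memo → the letter.
No chain forces the contract (or any of the others) ahead of the letter.
That's the crate, the invoice, the manuscript, and the memo — 4 in all.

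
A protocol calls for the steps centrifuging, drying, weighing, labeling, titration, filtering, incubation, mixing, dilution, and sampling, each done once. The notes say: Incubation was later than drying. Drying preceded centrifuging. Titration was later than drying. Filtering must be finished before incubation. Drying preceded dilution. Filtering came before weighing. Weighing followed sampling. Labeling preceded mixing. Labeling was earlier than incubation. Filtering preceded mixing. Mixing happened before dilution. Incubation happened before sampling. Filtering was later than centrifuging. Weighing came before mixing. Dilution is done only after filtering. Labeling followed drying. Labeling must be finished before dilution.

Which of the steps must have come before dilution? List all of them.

centrifuging, drying, filtering, incubation, labeling, mixing, sampling, weighing

Directly stated before dilution: drying, filtering, labeling, and mixing.
Centrifuging reaches dilution via centrifuging → filtering → dilution.
Incubation reaches dilution via incubation → sampling → weighing → mixing → dilution.
Sampling reaches dilution via sampling → weighing → mixing → dilution.
Likewise weighing reaches dilution by chaining the stated constraints.
No chain forces titration ahead of dilution.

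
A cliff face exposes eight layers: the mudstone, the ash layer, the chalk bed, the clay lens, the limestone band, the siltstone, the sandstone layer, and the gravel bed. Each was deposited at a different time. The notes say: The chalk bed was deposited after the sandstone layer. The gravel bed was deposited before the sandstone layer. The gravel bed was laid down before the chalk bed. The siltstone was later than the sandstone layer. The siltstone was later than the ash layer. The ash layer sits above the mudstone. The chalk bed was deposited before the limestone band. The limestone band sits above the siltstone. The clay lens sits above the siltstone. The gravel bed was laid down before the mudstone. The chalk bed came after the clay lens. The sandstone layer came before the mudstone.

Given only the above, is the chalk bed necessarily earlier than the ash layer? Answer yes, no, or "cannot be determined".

Tracing the constraints gives the ash layer → the siltstone → the clay lens → the chalk bed, so the ash layer must come before the chalk bed.
That means the chalk bed cannot be before the ash layer.

no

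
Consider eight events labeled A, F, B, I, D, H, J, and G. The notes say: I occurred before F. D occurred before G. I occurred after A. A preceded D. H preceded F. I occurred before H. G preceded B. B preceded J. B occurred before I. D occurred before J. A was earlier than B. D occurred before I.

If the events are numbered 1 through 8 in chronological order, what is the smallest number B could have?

A, D, and G must all come before B — 3 forced predecessors.
Nothing else is forced ahead of B, so its earliest slot is position 3 + 1 = 4.

4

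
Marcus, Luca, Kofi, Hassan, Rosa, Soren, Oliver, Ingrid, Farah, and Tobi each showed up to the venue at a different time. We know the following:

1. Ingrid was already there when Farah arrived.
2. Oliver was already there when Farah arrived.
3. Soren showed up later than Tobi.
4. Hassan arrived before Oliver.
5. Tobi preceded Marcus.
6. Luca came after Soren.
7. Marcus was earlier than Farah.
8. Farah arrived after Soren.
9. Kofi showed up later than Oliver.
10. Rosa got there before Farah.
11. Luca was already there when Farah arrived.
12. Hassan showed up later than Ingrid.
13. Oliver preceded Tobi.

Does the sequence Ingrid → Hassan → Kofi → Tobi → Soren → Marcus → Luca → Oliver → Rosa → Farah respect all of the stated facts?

no

The constraints require Oliver before Kofi, but in the proposed sequence Kofi appears ahead of Oliver. That one violation is enough.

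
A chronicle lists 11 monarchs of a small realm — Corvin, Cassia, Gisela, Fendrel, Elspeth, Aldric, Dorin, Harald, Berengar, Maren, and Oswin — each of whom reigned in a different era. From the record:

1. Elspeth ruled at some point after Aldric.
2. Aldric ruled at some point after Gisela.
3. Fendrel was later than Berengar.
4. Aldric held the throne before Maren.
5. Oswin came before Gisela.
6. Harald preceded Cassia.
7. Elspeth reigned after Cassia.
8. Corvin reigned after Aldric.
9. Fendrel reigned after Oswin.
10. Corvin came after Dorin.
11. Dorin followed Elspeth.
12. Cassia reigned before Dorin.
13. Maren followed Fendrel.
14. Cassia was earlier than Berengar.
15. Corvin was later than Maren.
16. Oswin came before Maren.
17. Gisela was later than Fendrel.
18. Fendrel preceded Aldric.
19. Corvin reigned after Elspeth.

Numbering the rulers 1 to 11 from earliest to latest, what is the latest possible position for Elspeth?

9

Elspeth must come before Corvin and Dorin — 2 rulers forced after them.
Everything else can be placed before Elspeth in some valid order, so Elspeth can sit as late as position 11 − 2 = 9.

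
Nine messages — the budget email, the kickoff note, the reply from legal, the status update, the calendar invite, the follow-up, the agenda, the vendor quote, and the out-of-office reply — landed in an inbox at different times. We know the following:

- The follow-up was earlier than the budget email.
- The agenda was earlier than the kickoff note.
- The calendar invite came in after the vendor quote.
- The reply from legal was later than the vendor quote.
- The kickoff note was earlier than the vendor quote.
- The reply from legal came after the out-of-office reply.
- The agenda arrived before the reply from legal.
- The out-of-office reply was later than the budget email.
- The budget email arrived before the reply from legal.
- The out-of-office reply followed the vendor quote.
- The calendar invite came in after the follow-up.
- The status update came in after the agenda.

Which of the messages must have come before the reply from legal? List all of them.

the agenda, the budget email, the follow-up, the kickoff note, the out-of-office reply, the vendor quote

Directly stated before the reply from legal: the agenda, the budget email, the out-of-office reply, and the vendor quote.
The follow-up reaches the reply from legal via the follow-up → the budget email → the reply from legal.
The kickoff note reaches the reply from legal via the kickoff note → the vendor quote → the reply from legal.
No chain forces the calendar invite (or any of the others) ahead of the reply from legal.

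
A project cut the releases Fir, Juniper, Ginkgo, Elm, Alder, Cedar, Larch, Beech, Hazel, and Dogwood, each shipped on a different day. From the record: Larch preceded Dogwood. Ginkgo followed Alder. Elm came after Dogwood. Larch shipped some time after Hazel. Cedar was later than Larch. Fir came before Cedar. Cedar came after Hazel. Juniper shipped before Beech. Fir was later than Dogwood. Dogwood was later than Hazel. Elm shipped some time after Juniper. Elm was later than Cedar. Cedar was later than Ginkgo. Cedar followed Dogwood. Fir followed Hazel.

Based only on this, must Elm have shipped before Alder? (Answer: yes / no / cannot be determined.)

Tracing the constraints gives Alder → Ginkgo → Cedar → Elm, so Alder must come before Elm.
That means Elm cannot be before Alder.

no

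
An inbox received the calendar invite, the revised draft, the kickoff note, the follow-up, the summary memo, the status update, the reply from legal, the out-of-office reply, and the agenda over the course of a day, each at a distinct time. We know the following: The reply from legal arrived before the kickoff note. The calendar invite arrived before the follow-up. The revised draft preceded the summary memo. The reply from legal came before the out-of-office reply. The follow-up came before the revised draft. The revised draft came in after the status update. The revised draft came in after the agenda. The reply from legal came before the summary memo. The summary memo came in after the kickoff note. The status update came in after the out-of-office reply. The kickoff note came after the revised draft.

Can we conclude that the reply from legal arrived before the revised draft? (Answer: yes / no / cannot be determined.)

yes

Chain the constraints: the reply from legal → the out-of-office reply → the status update → the revised draft. Each link is directly stated, so the reply from legal comes before the revised draft.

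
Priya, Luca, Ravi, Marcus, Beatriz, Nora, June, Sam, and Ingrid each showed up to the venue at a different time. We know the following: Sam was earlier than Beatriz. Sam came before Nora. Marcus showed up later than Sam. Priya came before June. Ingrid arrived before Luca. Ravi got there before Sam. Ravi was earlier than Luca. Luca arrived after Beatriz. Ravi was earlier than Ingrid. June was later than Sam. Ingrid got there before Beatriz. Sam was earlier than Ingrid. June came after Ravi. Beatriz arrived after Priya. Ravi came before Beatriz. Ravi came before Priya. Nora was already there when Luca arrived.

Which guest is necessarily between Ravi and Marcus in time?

Sam

Tracing the constraints gives Ravi → Sam → Marcus, so Sam sits after Ravi and before Marcus.
No other guest is forced both after Ravi and before Marcus.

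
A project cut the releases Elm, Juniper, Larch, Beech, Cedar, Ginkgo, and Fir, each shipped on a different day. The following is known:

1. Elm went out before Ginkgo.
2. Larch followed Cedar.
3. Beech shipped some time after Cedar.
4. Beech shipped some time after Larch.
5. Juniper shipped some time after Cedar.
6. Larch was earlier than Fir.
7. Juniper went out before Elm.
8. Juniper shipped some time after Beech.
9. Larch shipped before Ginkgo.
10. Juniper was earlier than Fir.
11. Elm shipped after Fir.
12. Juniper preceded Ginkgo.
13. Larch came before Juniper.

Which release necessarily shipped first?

Cedar has a chain of constraints placing it before every other release, so Cedar must be first.

Cedar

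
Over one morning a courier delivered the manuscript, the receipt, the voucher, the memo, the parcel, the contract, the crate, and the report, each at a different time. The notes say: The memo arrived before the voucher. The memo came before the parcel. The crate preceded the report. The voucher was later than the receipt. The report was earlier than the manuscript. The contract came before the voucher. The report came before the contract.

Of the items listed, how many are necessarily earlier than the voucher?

Directly stated before the voucher: the contract, the memo, and the receipt.
The crate reaches the voucher via the crate → the report → the contract → the voucher.
The report reaches the voucher via the report → the contract → the voucher.
No chain forces the parcel (or any of the others) ahead of the voucher.
That's the contract, the crate, the memo, the receipt, and the report — 5 in all.

5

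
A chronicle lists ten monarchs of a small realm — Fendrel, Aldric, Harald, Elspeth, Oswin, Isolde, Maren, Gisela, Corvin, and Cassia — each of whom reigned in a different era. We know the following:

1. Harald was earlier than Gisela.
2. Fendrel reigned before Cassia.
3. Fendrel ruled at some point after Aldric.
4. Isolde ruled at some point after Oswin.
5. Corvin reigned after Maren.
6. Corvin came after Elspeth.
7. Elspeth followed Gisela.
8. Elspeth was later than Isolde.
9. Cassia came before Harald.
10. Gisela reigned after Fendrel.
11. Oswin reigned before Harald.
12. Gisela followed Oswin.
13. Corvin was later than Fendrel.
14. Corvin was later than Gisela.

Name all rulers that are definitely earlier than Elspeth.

Aldric, Cassia, Fendrel, Gisela, Harald, Isolde, Oswin

Directly stated before Elspeth: Gisela and Isolde.
Aldric reaches Elspeth via Aldric → Fendrel → Gisela → Elspeth.
Cassia reaches Elspeth via Cassia → Harald → Gisela → Elspeth.
Fendrel reaches Elspeth via Fendrel → Gisela → Elspeth.
Likewise Harald and Oswin each reach Elspeth by chaining the stated constraints.
No chain forces Maren (or any of the others) ahead of Elspeth.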